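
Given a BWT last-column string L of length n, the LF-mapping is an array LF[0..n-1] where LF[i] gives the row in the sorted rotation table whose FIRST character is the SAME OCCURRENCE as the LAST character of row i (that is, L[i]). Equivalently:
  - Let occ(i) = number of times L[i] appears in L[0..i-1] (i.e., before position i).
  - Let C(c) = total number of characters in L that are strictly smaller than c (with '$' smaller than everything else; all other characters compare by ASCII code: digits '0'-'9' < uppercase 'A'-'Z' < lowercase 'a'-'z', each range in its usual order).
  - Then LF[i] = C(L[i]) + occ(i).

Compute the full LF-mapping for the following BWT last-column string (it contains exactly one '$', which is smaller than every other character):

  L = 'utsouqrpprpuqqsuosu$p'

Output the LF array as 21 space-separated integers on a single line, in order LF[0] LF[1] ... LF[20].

Char counts: '$':1, 'o':2, 'p':4, 'q':3, 'r':2, 's':3, 't':1, 'u':5
C (first-col start): C('$')=0, C('o')=1, C('p')=3, C('q')=7, C('r')=10, C('s')=12, C('t')=15, C('u')=16
L[0]='u': occ=0, LF[0]=C('u')+0=16+0=16
L[1]='t': occ=0, LF[1]=C('t')+0=15+0=15
L[2]='s': occ=0, LF[2]=C('s')+0=12+0=12
L[3]='o': occ=0, LF[3]=C('o')+0=1+0=1
L[4]='u': occ=1, LF[4]=C('u')+1=16+1=17
L[5]='q': occ=0, LF[5]=C('q')+0=7+0=7
L[6]='r': occ=0, LF[6]=C('r')+0=10+0=10
L[7]='p': occ=0, LF[7]=C('p')+0=3+0=3
L[8]='p': occ=1, LF[8]=C('p')+1=3+1=4
L[9]='r': occ=1, LF[9]=C('r')+1=10+1=11
L[10]='p': occ=2, LF[10]=C('p')+2=3+2=5
L[11]='u': occ=2, LF[11]=C('u')+2=16+2=18
L[12]='q': occ=1, LF[12]=C('q')+1=7+1=8
L[13]='q': occ=2, LF[13]=C('q')+2=7+2=9
L[14]='s': occ=1, LF[14]=C('s')+1=12+1=13
L[15]='u': occ=3, LF[15]=C('u')+3=16+3=19
L[16]='o': occ=1, LF[16]=C('o')+1=1+1=2
L[17]='s': occ=2, LF[17]=C('s')+2=12+2=14
L[18]='u': occ=4, LF[18]=C('u')+4=16+4=20
L[19]='$': occ=0, LF[19]=C('$')+0=0+0=0
L[20]='p': occ=3, LF[20]=C('p')+3=3+3=6

Answer: 16 15 12 1 17 7 10 3 4 11 5 18 8 9 13 19 2 14 20 0 6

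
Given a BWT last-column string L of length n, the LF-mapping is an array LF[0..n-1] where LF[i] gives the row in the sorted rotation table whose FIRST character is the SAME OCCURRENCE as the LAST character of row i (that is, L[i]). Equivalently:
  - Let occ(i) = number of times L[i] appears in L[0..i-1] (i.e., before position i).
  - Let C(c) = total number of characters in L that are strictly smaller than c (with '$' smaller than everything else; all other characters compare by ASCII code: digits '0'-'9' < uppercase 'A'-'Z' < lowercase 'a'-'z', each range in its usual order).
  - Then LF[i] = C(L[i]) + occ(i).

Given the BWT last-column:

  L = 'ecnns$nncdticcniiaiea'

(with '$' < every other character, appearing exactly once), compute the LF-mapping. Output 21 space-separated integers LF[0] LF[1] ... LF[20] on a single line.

Answer: 8 3 14 15 19 0 16 17 4 7 20 10 5 6 18 11 12 1 13 9 2

Derivation:
Char counts: '$':1, 'a':2, 'c':4, 'd':1, 'e':2, 'i':4, 'n':5, 's':1, 't':1
C (first-col start): C('$')=0, C('a')=1, C('c')=3, C('d')=7, C('e')=8, C('i')=10, C('n')=14, C('s')=19, C('t')=20
L[0]='e': occ=0, LF[0]=C('e')+0=8+0=8
L[1]='c': occ=0, LF[1]=C('c')+0=3+0=3
L[2]='n': occ=0, LF[2]=C('n')+0=14+0=14
L[3]='n': occ=1, LF[3]=C('n')+1=14+1=15
L[4]='s': occ=0, LF[4]=C('s')+0=19+0=19
L[5]='$': occ=0, LF[5]=C('$')+0=0+0=0
L[6]='n': occ=2, LF[6]=C('n')+2=14+2=16
L[7]='n': occ=3, LF[7]=C('n')+3=14+3=17
L[8]='c': occ=1, LF[8]=C('c')+1=3+1=4
L[9]='d': occ=0, LF[9]=C('d')+0=7+0=7
L[10]='t': occ=0, LF[10]=C('t')+0=20+0=20
L[11]='i': occ=0, LF[11]=C('i')+0=10+0=10
L[12]='c': occ=2, LF[12]=C('c')+2=3+2=5
L[13]='c': occ=3, LF[13]=C('c')+3=3+3=6
L[14]='n': occ=4, LF[14]=C('n')+4=14+4=18
L[15]='i': occ=1, LF[15]=C('i')+1=10+1=11
L[16]='i': occ=2, LF[16]=C('i')+2=10+2=12
L[17]='a': occ=0, LF[17]=C('a')+0=1+0=1
L[18]='i': occ=3, LF[18]=C('i')+3=10+3=13
L[19]='e': occ=1, LF[19]=C('e')+1=8+1=9
L[20]='a': occ=1, LF[20]=C('a')+1=1+1=2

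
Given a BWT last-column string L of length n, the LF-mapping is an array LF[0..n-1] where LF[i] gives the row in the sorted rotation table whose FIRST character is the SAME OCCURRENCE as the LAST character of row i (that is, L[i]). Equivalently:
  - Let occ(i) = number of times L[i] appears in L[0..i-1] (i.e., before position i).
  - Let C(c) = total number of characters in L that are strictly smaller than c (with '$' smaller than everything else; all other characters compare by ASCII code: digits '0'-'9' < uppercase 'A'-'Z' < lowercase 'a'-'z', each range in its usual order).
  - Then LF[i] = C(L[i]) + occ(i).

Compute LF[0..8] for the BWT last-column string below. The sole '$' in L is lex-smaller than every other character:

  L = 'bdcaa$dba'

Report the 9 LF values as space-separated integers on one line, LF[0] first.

Char counts: '$':1, 'a':3, 'b':2, 'c':1, 'd':2
C (first-col start): C('$')=0, C('a')=1, C('b')=4, C('c')=6, C('d')=7
L[0]='b': occ=0, LF[0]=C('b')+0=4+0=4
L[1]='d': occ=0, LF[1]=C('d')+0=7+0=7
L[2]='c': occ=0, LF[2]=C('c')+0=6+0=6
L[3]='a': occ=0, LF[3]=C('a')+0=1+0=1
L[4]='a': occ=1, LF[4]=C('a')+1=1+1=2
L[5]='$': occ=0, LF[5]=C('$')+0=0+0=0
L[6]='d': occ=1, LF[6]=C('d')+1=7+1=8
L[7]='b': occ=1, LF[7]=C('b')+1=4+1=5
L[8]='a': occ=2, LF[8]=C('a')+2=1+2=3

Answer: 4 7 6 1 2 0 8 5 3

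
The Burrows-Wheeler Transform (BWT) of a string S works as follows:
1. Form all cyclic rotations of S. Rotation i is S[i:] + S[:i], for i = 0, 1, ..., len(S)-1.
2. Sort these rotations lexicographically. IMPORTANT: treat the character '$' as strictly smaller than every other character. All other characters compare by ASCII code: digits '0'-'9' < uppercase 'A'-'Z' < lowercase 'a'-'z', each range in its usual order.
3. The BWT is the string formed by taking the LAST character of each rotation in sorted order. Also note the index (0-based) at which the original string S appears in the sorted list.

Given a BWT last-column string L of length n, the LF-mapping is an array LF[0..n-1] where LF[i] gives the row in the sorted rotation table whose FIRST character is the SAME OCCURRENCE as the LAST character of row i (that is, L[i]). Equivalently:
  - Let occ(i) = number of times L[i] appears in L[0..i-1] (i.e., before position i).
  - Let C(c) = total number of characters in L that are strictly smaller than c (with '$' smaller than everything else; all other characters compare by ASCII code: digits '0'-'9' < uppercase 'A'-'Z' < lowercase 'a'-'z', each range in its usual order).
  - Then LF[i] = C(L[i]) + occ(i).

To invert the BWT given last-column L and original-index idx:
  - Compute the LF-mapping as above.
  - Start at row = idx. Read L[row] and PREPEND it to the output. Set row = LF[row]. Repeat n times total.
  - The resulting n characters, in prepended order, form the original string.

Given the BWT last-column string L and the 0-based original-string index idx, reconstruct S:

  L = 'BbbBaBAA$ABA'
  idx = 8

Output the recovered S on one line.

LF mapping: 5 10 11 6 9 7 1 2 0 3 8 4
Walk LF starting at row 8, prepending L[row]:
  step 1: row=8, L[8]='$', prepend. Next row=LF[8]=0
  step 2: row=0, L[0]='B', prepend. Next row=LF[0]=5
  step 3: row=5, L[5]='B', prepend. Next row=LF[5]=7
  step 4: row=7, L[7]='A', prepend. Next row=LF[7]=2
  step 5: row=2, L[2]='b', prepend. Next row=LF[2]=11
  step 6: row=11, L[11]='A', prepend. Next row=LF[11]=4
  step 7: row=4, L[4]='a', prepend. Next row=LF[4]=9
  step 8: row=9, L[9]='A', prepend. Next row=LF[9]=3
  step 9: row=3, L[3]='B', prepend. Next row=LF[3]=6
  step 10: row=6, L[6]='A', prepend. Next row=LF[6]=1
  step 11: row=1, L[1]='b', prepend. Next row=LF[1]=10
  step 12: row=10, L[10]='B', prepend. Next row=LF[10]=8
Reversed output: BbABAaAbABB$

Answer: BbABAaAbABB$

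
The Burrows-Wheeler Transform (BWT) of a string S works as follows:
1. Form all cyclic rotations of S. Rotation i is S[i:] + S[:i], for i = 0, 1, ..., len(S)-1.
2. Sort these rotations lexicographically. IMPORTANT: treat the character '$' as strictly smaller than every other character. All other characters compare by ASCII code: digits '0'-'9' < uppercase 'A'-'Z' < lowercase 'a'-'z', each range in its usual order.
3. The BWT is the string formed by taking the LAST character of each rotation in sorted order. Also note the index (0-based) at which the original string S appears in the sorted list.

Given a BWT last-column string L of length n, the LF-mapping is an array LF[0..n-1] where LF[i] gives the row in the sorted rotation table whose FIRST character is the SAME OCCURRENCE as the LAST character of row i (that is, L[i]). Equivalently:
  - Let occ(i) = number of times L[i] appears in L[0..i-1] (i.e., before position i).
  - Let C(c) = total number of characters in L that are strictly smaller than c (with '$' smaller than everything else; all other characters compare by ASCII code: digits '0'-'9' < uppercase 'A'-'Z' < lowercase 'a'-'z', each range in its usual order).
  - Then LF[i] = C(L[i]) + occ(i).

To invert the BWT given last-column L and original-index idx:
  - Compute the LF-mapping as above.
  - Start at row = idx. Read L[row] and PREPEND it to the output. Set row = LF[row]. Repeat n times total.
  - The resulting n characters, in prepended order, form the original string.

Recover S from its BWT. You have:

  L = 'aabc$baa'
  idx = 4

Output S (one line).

LF mapping: 1 2 5 7 0 6 3 4
Walk LF starting at row 4, prepending L[row]:
  step 1: row=4, L[4]='$', prepend. Next row=LF[4]=0
  step 2: row=0, L[0]='a', prepend. Next row=LF[0]=1
  step 3: row=1, L[1]='a', prepend. Next row=LF[1]=2
  step 4: row=2, L[2]='b', prepend. Next row=LF[2]=5
  step 5: row=5, L[5]='b', prepend. Next row=LF[5]=6
  step 6: row=6, L[6]='a', prepend. Next row=LF[6]=3
  step 7: row=3, L[3]='c', prepend. Next row=LF[3]=7
  step 8: row=7, L[7]='a', prepend. Next row=LF[7]=4
Reversed output: acabbaa$

Answer: acabbaa$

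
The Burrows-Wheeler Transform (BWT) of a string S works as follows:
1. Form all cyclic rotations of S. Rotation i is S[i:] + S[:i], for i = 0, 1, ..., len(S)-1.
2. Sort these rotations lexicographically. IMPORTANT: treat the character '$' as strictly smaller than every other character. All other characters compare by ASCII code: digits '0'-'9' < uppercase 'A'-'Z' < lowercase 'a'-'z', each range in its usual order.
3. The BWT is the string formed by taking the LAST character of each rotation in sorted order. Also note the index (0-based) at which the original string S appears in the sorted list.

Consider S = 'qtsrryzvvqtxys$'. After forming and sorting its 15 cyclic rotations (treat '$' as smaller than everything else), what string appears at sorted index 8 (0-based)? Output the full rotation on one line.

Answer: txys$qtsrryzvvq

Derivation:
All 15 rotations (rotation i = S[i:]+S[:i]):
  rot[0] = qtsrryzvvqtxys$
  rot[1] = tsrryzvvqtxys$q
  rot[2] = srryzvvqtxys$qt
  rot[3] = rryzvvqtxys$qts
  rot[4] = ryzvvqtxys$qtsr
  rot[5] = yzvvqtxys$qtsrr
  rot[6] = zvvqtxys$qtsrry
  rot[7] = vvqtxys$qtsrryz
  rot[8] = vqtxys$qtsrryzv
  rot[9] = qtxys$qtsrryzvv
  rot[10] = txys$qtsrryzvvq
  rot[11] = xys$qtsrryzvvqt
  rot[12] = ys$qtsrryzvvqtx
  rot[13] = s$qtsrryzvvqtxy
  rot[14] = $qtsrryzvvqtxys
Sorted (with $ < everything):
  sorted[0] = $qtsrryzvvqtxys
  sorted[1] = qtsrryzvvqtxys$
  sorted[2] = qtxys$qtsrryzvv
  sorted[3] = rryzvvqtxys$qts
  sorted[4] = ryzvvqtxys$qtsr
  sorted[5] = s$qtsrryzvvqtxy
  sorted[6] = srryzvvqtxys$qt
  sorted[7] = tsrryzvvqtxys$q
  sorted[8] = txys$qtsrryzvvq
  sorted[9] = vqtxys$qtsrryzv
  sorted[10] = vvqtxys$qtsrryz
  sorted[11] = xys$qtsrryzvvqt
  sorted[12] = ys$qtsrryzvvqtx
  sorted[13] = yzvvqtxys$qtsrr
  sorted[14] = zvvqtxys$qtsrry
sorted[8] = txys$qtsrryzvvq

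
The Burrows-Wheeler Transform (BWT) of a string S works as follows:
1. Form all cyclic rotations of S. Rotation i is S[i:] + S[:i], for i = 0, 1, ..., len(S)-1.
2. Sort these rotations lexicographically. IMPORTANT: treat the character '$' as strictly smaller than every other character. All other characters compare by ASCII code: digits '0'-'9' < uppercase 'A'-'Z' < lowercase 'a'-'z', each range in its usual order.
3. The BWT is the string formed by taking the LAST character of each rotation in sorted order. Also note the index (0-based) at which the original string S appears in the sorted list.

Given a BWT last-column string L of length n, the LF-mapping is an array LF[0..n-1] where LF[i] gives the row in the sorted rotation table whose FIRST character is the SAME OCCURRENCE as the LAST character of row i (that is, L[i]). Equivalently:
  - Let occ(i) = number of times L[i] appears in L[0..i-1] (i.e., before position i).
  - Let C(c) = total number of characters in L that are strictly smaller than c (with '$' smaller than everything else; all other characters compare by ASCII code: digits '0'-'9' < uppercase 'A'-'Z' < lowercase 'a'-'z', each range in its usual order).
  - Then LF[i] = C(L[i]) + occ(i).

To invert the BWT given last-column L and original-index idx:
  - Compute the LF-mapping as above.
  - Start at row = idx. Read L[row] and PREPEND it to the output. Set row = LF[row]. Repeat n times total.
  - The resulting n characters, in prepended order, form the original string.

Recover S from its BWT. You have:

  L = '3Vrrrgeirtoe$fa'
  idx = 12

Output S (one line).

Answer: refrigeratorV3$

Derivation:
LF mapping: 1 2 10 11 12 7 4 8 13 14 9 5 0 6 3
Walk LF starting at row 12, prepending L[row]:
  step 1: row=12, L[12]='$', prepend. Next row=LF[12]=0
  step 2: row=0, L[0]='3', prepend. Next row=LF[0]=1
  step 3: row=1, L[1]='V', prepend. Next row=LF[1]=2
  step 4: row=2, L[2]='r', prepend. Next row=LF[2]=10
  step 5: row=10, L[10]='o', prepend. Next row=LF[10]=9
  step 6: row=9, L[9]='t', prepend. Next row=LF[9]=14
  step 7: row=14, L[14]='a', prepend. Next row=LF[14]=3
  step 8: row=3, L[3]='r', prepend. Next row=LF[3]=11
  step 9: row=11, L[11]='e', prepend. Next row=LF[11]=5
  step 10: row=5, L[5]='g', prepend. Next row=LF[5]=7
  step 11: row=7, L[7]='i', prepend. Next row=LF[7]=8
  step 12: row=8, L[8]='r', prepend. Next row=LF[8]=13
  step 13: row=13, L[13]='f', prepend. Next row=LF[13]=6
  step 14: row=6, L[6]='e', prepend. Next row=LF[6]=4
  step 15: row=4, L[4]='r', prepend. Next row=LF[4]=12
Reversed output: refrigeratorV3$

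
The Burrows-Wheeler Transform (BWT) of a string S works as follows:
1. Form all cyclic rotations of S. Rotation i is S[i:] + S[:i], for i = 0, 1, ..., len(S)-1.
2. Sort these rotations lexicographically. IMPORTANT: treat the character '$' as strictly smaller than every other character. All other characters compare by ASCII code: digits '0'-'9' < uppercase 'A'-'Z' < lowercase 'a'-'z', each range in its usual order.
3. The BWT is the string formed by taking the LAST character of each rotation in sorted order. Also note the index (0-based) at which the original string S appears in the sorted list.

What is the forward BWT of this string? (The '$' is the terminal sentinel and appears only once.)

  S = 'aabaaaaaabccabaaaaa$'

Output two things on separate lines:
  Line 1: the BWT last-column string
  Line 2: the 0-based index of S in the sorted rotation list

Answer: aaaaabbaaa$acaaaaacb
10

Derivation:
All 20 rotations (rotation i = S[i:]+S[:i]):
  rot[0] = aabaaaaaabccabaaaaa$
  rot[1] = abaaaaaabccabaaaaa$a
  rot[2] = baaaaaabccabaaaaa$aa
  rot[3] = aaaaaabccabaaaaa$aab
  rot[4] = aaaaabccabaaaaa$aaba
  rot[5] = aaaabccabaaaaa$aabaa
  rot[6] = aaabccabaaaaa$aabaaa
  rot[7] = aabccabaaaaa$aabaaaa
  rot[8] = abccabaaaaa$aabaaaaa
  rot[9] = bccabaaaaa$aabaaaaaa
  rot[10] = ccabaaaaa$aabaaaaaab
  rot[11] = cabaaaaa$aabaaaaaabc
  rot[12] = abaaaaa$aabaaaaaabcc
  rot[13] = baaaaa$aabaaaaaabcca
  rot[14] = aaaaa$aabaaaaaabccab
  rot[15] = aaaa$aabaaaaaabccaba
  rot[16] = aaa$aabaaaaaabccabaa
  rot[17] = aa$aabaaaaaabccabaaa
  rot[18] = a$aabaaaaaabccabaaaa
  rot[19] = $aabaaaaaabccabaaaaa
Sorted (with $ < everything):
  sorted[0] = $aabaaaaaabccabaaaaa  (last char: 'a')
  sorted[1] = a$aabaaaaaabccabaaaa  (last char: 'a')
  sorted[2] = aa$aabaaaaaabccabaaa  (last char: 'a')
  sorted[3] = aaa$aabaaaaaabccabaa  (last char: 'a')
  sorted[4] = aaaa$aabaaaaaabccaba  (last char: 'a')
  sorted[5] = aaaaa$aabaaaaaabccab  (last char: 'b')
  sorted[6] = aaaaaabccabaaaaa$aab  (last char: 'b')
  sorted[7] = aaaaabccabaaaaa$aaba  (last char: 'a')
  sorted[8] = aaaabccabaaaaa$aabaa  (last char: 'a')
  sorted[9] = aaabccabaaaaa$aabaaa  (last char: 'a')
  sorted[10] = aabaaaaaabccabaaaaa$  (last char: '$')
  sorted[11] = aabccabaaaaa$aabaaaa  (last char: 'a')
  sorted[12] = abaaaaa$aabaaaaaabcc  (last char: 'c')
  sorted[13] = abaaaaaabccabaaaaa$a  (last char: 'a')
  sorted[14] = abccabaaaaa$aabaaaaa  (last char: 'a')
  sorted[15] = baaaaa$aabaaaaaabcca  (last char: 'a')
  sorted[16] = baaaaaabccabaaaaa$aa  (last char: 'a')
  sorted[17] = bccabaaaaa$aabaaaaaa  (last char: 'a')
  sorted[18] = cabaaaaa$aabaaaaaabc  (last char: 'c')
  sorted[19] = ccabaaaaa$aabaaaaaab  (last char: 'b')
Last column: aaaaabbaaa$acaaaaacb
Original string S is at sorted index 10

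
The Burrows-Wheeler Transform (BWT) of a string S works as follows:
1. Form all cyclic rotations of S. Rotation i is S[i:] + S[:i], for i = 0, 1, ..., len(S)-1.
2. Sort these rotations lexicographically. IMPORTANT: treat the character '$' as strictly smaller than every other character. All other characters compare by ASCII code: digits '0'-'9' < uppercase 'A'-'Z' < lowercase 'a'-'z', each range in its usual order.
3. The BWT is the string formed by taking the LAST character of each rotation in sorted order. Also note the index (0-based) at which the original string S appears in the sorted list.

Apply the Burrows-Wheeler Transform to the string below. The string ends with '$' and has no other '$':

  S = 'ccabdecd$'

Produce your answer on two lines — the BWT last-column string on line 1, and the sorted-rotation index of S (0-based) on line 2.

All 9 rotations (rotation i = S[i:]+S[:i]):
  rot[0] = ccabdecd$
  rot[1] = cabdecd$c
  rot[2] = abdecd$cc
  rot[3] = bdecd$cca
  rot[4] = decd$ccab
  rot[5] = ecd$ccabd
  rot[6] = cd$ccabde
  rot[7] = d$ccabdec
  rot[8] = $ccabdecd
Sorted (with $ < everything):
  sorted[0] = $ccabdecd  (last char: 'd')
  sorted[1] = abdecd$cc  (last char: 'c')
  sorted[2] = bdecd$cca  (last char: 'a')
  sorted[3] = cabdecd$c  (last char: 'c')
  sorted[4] = ccabdecd$  (last char: '$')
  sorted[5] = cd$ccabde  (last char: 'e')
  sorted[6] = d$ccabdec  (last char: 'c')
  sorted[7] = decd$ccab  (last char: 'b')
  sorted[8] = ecd$ccabd  (last char: 'd')
Last column: dcac$ecbd
Original string S is at sorted index 4

Answer: dcac$ecbd
4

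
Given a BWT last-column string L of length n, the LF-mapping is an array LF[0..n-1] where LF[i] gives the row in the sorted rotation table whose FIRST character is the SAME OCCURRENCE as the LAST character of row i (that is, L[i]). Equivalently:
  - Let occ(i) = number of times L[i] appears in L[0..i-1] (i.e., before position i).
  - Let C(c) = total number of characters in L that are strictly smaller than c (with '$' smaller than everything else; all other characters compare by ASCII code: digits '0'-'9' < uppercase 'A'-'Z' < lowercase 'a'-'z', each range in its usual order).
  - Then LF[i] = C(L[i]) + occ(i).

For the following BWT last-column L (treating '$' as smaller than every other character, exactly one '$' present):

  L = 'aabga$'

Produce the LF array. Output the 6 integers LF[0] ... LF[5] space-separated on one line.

Char counts: '$':1, 'a':3, 'b':1, 'g':1
C (first-col start): C('$')=0, C('a')=1, C('b')=4, C('g')=5
L[0]='a': occ=0, LF[0]=C('a')+0=1+0=1
L[1]='a': occ=1, LF[1]=C('a')+1=1+1=2
L[2]='b': occ=0, LF[2]=C('b')+0=4+0=4
L[3]='g': occ=0, LF[3]=C('g')+0=5+0=5
L[4]='a': occ=2, LF[4]=C('a')+2=1+2=3
L[5]='$': occ=0, LF[5]=C('$')+0=0+0=0

Answer: 1 2 4 5 3 0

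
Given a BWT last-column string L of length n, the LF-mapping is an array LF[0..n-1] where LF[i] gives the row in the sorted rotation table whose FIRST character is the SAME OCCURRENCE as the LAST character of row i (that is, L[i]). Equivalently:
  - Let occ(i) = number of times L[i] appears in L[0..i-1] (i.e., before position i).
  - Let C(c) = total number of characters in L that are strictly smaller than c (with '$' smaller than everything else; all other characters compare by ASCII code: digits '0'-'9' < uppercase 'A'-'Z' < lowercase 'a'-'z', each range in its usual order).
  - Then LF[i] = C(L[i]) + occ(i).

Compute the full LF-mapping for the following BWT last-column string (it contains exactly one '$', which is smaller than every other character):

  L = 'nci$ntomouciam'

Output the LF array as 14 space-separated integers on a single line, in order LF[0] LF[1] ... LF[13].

Answer: 8 2 4 0 9 12 10 6 11 13 3 5 1 7

Derivation:
Char counts: '$':1, 'a':1, 'c':2, 'i':2, 'm':2, 'n':2, 'o':2, 't':1, 'u':1
C (first-col start): C('$')=0, C('a')=1, C('c')=2, C('i')=4, C('m')=6, C('n')=8, C('o')=10, C('t')=12, C('u')=13
L[0]='n': occ=0, LF[0]=C('n')+0=8+0=8
L[1]='c': occ=0, LF[1]=C('c')+0=2+0=2
L[2]='i': occ=0, LF[2]=C('i')+0=4+0=4
L[3]='$': occ=0, LF[3]=C('$')+0=0+0=0
L[4]='n': occ=1, LF[4]=C('n')+1=8+1=9
L[5]='t': occ=0, LF[5]=C('t')+0=12+0=12
L[6]='o': occ=0, LF[6]=C('o')+0=10+0=10
L[7]='m': occ=0, LF[7]=C('m')+0=6+0=6
L[8]='o': occ=1, LF[8]=C('o')+1=10+1=11
L[9]='u': occ=0, LF[9]=C('u')+0=13+0=13
L[10]='c': occ=1, LF[10]=C('c')+1=2+1=3
L[11]='i': occ=1, LF[11]=C('i')+1=4+1=5
L[12]='a': occ=0, LF[12]=C('a')+0=1+0=1
L[13]='m': occ=1, LF[13]=C('m')+1=6+1=7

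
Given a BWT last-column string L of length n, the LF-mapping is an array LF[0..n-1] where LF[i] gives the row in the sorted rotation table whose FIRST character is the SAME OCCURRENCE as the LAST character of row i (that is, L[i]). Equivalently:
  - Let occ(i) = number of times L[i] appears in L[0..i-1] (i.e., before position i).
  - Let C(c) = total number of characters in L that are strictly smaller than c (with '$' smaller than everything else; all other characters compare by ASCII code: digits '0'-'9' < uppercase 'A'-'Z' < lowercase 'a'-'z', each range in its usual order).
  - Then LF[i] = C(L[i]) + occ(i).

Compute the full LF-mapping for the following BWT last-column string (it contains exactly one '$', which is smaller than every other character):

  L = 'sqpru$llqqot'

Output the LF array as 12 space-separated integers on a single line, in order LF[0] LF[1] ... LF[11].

Char counts: '$':1, 'l':2, 'o':1, 'p':1, 'q':3, 'r':1, 's':1, 't':1, 'u':1
C (first-col start): C('$')=0, C('l')=1, C('o')=3, C('p')=4, C('q')=5, C('r')=8, C('s')=9, C('t')=10, C('u')=11
L[0]='s': occ=0, LF[0]=C('s')+0=9+0=9
L[1]='q': occ=0, LF[1]=C('q')+0=5+0=5
L[2]='p': occ=0, LF[2]=C('p')+0=4+0=4
L[3]='r': occ=0, LF[3]=C('r')+0=8+0=8
L[4]='u': occ=0, LF[4]=C('u')+0=11+0=11
L[5]='$': occ=0, LF[5]=C('$')+0=0+0=0
L[6]='l': occ=0, LF[6]=C('l')+0=1+0=1
L[7]='l': occ=1, LF[7]=C('l')+1=1+1=2
L[8]='q': occ=1, LF[8]=C('q')+1=5+1=6
L[9]='q': occ=2, LF[9]=C('q')+2=5+2=7
L[10]='o': occ=0, LF[10]=C('o')+0=3+0=3
L[11]='t': occ=0, LF[11]=C('t')+0=10+0=10

Answer: 9 5 4 8 11 0 1 2 6 7 3 10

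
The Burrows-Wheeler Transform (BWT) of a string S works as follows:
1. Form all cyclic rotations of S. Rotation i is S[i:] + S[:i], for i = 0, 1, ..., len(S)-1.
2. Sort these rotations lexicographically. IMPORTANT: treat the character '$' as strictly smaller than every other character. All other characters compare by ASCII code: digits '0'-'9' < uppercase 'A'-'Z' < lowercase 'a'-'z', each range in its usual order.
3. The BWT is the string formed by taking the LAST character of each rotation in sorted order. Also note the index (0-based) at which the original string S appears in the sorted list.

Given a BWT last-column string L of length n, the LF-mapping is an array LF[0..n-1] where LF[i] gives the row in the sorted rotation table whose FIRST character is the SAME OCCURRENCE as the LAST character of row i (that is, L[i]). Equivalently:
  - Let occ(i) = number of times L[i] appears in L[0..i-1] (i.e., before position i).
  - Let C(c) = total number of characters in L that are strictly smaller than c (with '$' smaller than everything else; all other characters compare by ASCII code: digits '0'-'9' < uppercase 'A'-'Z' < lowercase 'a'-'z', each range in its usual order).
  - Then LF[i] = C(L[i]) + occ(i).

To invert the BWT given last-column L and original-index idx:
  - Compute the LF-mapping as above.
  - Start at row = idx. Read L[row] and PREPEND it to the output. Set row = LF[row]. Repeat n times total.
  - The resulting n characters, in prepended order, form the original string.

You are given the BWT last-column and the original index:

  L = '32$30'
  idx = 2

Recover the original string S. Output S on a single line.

Answer: 2033$

Derivation:
LF mapping: 3 2 0 4 1
Walk LF starting at row 2, prepending L[row]:
  step 1: row=2, L[2]='$', prepend. Next row=LF[2]=0
  step 2: row=0, L[0]='3', prepend. Next row=LF[0]=3
  step 3: row=3, L[3]='3', prepend. Next row=LF[3]=4
  step 4: row=4, L[4]='0', prepend. Next row=LF[4]=1
  step 5: row=1, L[1]='2', prepend. Next row=LF[1]=2
Reversed output: 2033$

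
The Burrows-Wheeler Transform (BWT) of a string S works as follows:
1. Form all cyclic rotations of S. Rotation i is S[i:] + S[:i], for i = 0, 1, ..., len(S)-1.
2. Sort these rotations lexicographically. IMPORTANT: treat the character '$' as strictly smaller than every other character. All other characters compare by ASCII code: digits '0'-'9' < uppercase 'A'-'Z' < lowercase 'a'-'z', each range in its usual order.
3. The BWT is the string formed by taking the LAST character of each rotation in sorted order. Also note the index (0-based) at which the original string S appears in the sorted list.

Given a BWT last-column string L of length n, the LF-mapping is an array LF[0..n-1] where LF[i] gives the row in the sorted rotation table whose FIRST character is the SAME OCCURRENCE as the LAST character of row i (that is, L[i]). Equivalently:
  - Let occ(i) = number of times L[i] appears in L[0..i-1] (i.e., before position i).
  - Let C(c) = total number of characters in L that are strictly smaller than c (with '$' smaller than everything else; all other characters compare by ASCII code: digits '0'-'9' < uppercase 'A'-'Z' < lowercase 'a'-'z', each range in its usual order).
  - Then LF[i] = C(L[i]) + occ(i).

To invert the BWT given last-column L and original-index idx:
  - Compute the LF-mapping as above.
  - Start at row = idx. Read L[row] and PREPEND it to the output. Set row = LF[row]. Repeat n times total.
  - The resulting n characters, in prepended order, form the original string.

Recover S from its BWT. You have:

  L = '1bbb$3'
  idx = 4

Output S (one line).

Answer: b3bb1$

Derivation:
LF mapping: 1 3 4 5 0 2
Walk LF starting at row 4, prepending L[row]:
  step 1: row=4, L[4]='$', prepend. Next row=LF[4]=0
  step 2: row=0, L[0]='1', prepend. Next row=LF[0]=1
  step 3: row=1, L[1]='b', prepend. Next row=LF[1]=3
  step 4: row=3, L[3]='b', prepend. Next row=LF[3]=5
  step 5: row=5, L[5]='3', prepend. Next row=LF[5]=2
  step 6: row=2, L[2]='b', prepend. Next row=LF[2]=4
Reversed output: b3bb1$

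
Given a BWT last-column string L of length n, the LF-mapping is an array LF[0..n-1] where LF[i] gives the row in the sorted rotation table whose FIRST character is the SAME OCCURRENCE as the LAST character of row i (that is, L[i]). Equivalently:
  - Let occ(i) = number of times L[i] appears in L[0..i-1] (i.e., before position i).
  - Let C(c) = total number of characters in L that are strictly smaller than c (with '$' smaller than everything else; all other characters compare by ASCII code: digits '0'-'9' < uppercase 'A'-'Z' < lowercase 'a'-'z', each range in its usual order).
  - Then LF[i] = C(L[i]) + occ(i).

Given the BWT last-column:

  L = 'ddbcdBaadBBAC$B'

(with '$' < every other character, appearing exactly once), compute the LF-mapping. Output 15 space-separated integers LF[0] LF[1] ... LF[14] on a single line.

Char counts: '$':1, 'A':1, 'B':4, 'C':1, 'a':2, 'b':1, 'c':1, 'd':4
C (first-col start): C('$')=0, C('A')=1, C('B')=2, C('C')=6, C('a')=7, C('b')=9, C('c')=10, C('d')=11
L[0]='d': occ=0, LF[0]=C('d')+0=11+0=11
L[1]='d': occ=1, LF[1]=C('d')+1=11+1=12
L[2]='b': occ=0, LF[2]=C('b')+0=9+0=9
L[3]='c': occ=0, LF[3]=C('c')+0=10+0=10
L[4]='d': occ=2, LF[4]=C('d')+2=11+2=13
L[5]='B': occ=0, LF[5]=C('B')+0=2+0=2
L[6]='a': occ=0, LF[6]=C('a')+0=7+0=7
L[7]='a': occ=1, LF[7]=C('a')+1=7+1=8
L[8]='d': occ=3, LF[8]=C('d')+3=11+3=14
L[9]='B': occ=1, LF[9]=C('B')+1=2+1=3
L[10]='B': occ=2, LF[10]=C('B')+2=2+2=4
L[11]='A': occ=0, LF[11]=C('A')+0=1+0=1
L[12]='C': occ=0, LF[12]=C('C')+0=6+0=6
L[13]='$': occ=0, LF[13]=C('$')+0=0+0=0
L[14]='B': occ=3, LF[14]=C('B')+3=2+3=5

Answer: 11 12 9 10 13 2 7 8 14 3 4 1 6 0 5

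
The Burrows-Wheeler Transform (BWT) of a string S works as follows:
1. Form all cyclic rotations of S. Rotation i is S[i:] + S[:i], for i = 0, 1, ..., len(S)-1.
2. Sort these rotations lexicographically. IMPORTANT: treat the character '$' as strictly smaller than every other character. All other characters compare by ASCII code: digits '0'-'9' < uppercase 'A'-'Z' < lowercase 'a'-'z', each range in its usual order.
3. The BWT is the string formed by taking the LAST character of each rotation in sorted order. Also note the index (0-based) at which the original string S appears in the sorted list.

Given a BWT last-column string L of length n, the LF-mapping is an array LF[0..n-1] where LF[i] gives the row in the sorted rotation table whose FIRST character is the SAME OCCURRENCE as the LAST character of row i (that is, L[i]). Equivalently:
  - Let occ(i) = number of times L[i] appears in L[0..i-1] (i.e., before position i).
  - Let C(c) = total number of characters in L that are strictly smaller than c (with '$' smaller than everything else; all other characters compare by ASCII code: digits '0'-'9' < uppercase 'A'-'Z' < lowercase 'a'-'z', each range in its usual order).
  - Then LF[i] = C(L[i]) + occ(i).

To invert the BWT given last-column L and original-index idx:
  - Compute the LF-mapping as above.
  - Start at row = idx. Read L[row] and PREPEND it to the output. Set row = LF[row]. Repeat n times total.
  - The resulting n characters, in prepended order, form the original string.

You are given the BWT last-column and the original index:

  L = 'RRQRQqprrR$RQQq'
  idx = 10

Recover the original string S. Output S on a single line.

Answer: pRQQQrRQqrRRqR$

Derivation:
LF mapping: 5 6 1 7 2 11 10 13 14 8 0 9 3 4 12
Walk LF starting at row 10, prepending L[row]:
  step 1: row=10, L[10]='$', prepend. Next row=LF[10]=0
  step 2: row=0, L[0]='R', prepend. Next row=LF[0]=5
  step 3: row=5, L[5]='q', prepend. Next row=LF[5]=11
  step 4: row=11, L[11]='R', prepend. Next row=LF[11]=9
  step 5: row=9, L[9]='R', prepend. Next row=LF[9]=8
  step 6: row=8, L[8]='r', prepend. Next row=LF[8]=14
  step 7: row=14, L[14]='q', prepend. Next row=LF[14]=12
  step 8: row=12, L[12]='Q', prepend. Next row=LF[12]=3
  step 9: row=3, L[3]='R', prepend. Next row=LF[3]=7
  step 10: row=7, L[7]='r', prepend. Next row=LF[7]=13
  step 11: row=13, L[13]='Q', prepend. Next row=LF[13]=4
  step 12: row=4, L[4]='Q', prepend. Next row=LF[4]=2
  step 13: row=2, L[2]='Q', prepend. Next row=LF[2]=1
  step 14: row=1, L[1]='R', prepend. Next row=LF[1]=6
  step 15: row=6, L[6]='p', prepend. Next row=LF[6]=10
Reversed output: pRQQQrRQqrRRqR$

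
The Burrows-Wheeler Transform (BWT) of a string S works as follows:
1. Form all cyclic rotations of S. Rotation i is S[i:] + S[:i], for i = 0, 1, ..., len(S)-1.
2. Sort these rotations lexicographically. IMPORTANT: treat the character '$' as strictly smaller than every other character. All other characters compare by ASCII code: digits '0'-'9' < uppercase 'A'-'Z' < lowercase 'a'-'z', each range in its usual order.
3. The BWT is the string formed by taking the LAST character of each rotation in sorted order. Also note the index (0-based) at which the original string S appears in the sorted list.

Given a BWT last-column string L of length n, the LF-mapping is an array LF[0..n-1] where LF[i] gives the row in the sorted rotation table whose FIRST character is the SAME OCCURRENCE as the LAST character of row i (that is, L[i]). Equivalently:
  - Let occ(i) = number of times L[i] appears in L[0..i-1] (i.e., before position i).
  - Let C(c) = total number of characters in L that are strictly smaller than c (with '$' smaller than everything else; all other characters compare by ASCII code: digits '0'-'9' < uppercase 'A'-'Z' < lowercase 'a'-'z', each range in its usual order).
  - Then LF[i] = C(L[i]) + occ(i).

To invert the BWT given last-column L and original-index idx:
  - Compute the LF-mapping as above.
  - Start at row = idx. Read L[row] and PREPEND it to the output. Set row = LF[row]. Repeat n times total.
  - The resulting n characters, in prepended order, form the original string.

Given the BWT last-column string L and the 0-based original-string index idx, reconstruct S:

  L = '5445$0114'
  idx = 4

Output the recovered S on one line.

Answer: 40414515$

Derivation:
LF mapping: 7 4 5 8 0 1 2 3 6
Walk LF starting at row 4, prepending L[row]:
  step 1: row=4, L[4]='$', prepend. Next row=LF[4]=0
  step 2: row=0, L[0]='5', prepend. Next row=LF[0]=7
  step 3: row=7, L[7]='1', prepend. Next row=LF[7]=3
  step 4: row=3, L[3]='5', prepend. Next row=LF[3]=8
  step 5: row=8, L[8]='4', prepend. Next row=LF[8]=6
  step 6: row=6, L[6]='1', prepend. Next row=LF[6]=2
  step 7: row=2, L[2]='4', prepend. Next row=LF[2]=5
  step 8: row=5, L[5]='0', prepend. Next row=LF[5]=1
  step 9: row=1, L[1]='4', prepend. Next row=LF[1]=4
Reversed output: 40414515$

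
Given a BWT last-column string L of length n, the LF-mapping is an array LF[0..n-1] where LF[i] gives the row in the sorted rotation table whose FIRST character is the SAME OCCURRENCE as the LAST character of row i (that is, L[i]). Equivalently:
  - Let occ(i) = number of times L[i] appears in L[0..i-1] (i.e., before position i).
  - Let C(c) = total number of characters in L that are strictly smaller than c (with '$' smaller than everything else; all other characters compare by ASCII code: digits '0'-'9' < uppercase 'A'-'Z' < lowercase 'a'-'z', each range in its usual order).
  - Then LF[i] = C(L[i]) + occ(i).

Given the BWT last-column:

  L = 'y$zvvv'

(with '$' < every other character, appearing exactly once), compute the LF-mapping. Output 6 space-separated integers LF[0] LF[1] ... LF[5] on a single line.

Char counts: '$':1, 'v':3, 'y':1, 'z':1
C (first-col start): C('$')=0, C('v')=1, C('y')=4, C('z')=5
L[0]='y': occ=0, LF[0]=C('y')+0=4+0=4
L[1]='$': occ=0, LF[1]=C('$')+0=0+0=0
L[2]='z': occ=0, LF[2]=C('z')+0=5+0=5
L[3]='v': occ=0, LF[3]=C('v')+0=1+0=1
L[4]='v': occ=1, LF[4]=C('v')+1=1+1=2
L[5]='v': occ=2, LF[5]=C('v')+2=1+2=3

Answer: 4 0 5 1 2 3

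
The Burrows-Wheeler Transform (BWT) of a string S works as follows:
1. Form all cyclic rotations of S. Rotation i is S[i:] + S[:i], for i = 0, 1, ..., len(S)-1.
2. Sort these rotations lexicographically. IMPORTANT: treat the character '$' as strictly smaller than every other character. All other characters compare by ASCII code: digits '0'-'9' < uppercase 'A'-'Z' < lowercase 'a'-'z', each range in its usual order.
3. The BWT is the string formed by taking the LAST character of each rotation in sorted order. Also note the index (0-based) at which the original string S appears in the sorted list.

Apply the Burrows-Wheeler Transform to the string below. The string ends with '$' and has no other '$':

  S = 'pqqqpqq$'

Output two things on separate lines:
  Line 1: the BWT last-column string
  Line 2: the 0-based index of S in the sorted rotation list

All 8 rotations (rotation i = S[i:]+S[:i]):
  rot[0] = pqqqpqq$
  rot[1] = qqqpqq$p
  rot[2] = qqpqq$pq
  rot[3] = qpqq$pqq
  rot[4] = pqq$pqqq
  rot[5] = qq$pqqqp
  rot[6] = q$pqqqpq
  rot[7] = $pqqqpqq
Sorted (with $ < everything):
  sorted[0] = $pqqqpqq  (last char: 'q')
  sorted[1] = pqq$pqqq  (last char: 'q')
  sorted[2] = pqqqpqq$  (last char: '$')
  sorted[3] = q$pqqqpq  (last char: 'q')
  sorted[4] = qpqq$pqq  (last char: 'q')
  sorted[5] = qq$pqqqp  (last char: 'p')
  sorted[6] = qqpqq$pq  (last char: 'q')
  sorted[7] = qqqpqq$p  (last char: 'p')
Last column: qq$qqpqp
Original string S is at sorted index 2

Answer: qq$qqpqp
2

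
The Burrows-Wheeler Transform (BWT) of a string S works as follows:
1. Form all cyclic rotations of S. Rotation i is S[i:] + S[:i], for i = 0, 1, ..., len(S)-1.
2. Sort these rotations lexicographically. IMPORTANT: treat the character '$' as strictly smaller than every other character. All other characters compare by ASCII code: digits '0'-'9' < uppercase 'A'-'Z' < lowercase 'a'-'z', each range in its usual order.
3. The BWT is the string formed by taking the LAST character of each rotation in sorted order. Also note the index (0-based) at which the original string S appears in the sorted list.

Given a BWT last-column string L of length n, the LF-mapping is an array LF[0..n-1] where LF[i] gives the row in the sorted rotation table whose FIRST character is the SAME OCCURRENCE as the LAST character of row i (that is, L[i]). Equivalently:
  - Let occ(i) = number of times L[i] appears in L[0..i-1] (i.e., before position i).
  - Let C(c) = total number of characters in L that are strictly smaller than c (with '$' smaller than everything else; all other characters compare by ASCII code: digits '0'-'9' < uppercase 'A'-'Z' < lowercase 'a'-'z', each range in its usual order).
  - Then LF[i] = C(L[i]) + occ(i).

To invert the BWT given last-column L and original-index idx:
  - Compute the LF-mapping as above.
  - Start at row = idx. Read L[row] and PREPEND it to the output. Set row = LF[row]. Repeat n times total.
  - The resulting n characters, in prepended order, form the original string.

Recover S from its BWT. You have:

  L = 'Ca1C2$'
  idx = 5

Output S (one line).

LF mapping: 3 5 1 4 2 0
Walk LF starting at row 5, prepending L[row]:
  step 1: row=5, L[5]='$', prepend. Next row=LF[5]=0
  step 2: row=0, L[0]='C', prepend. Next row=LF[0]=3
  step 3: row=3, L[3]='C', prepend. Next row=LF[3]=4
  step 4: row=4, L[4]='2', prepend. Next row=LF[4]=2
  step 5: row=2, L[2]='1', prepend. Next row=LF[2]=1
  step 6: row=1, L[1]='a', prepend. Next row=LF[1]=5
Reversed output: a12CC$

Answer: a12CC$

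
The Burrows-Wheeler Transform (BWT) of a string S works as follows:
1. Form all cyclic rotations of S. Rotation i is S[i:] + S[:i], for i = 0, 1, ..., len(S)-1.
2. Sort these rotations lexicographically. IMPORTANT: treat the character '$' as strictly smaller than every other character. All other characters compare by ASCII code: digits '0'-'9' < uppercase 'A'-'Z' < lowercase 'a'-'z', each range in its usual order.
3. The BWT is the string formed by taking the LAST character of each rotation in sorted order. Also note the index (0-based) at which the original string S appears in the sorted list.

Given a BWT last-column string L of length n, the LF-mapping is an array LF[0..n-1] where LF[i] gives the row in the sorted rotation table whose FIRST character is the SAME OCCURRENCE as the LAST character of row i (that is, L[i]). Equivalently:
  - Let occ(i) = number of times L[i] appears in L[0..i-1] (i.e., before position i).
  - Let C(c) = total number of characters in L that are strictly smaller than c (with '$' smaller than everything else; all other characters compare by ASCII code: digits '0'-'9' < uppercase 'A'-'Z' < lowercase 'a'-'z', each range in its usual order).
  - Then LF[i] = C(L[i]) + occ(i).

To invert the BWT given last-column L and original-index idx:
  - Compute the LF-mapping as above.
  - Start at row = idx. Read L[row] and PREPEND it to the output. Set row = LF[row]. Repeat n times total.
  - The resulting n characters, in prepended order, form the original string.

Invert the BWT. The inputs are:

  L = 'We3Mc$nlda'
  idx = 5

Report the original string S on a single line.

Answer: candle3MW$

Derivation:
LF mapping: 3 7 1 2 5 0 9 8 6 4
Walk LF starting at row 5, prepending L[row]:
  step 1: row=5, L[5]='$', prepend. Next row=LF[5]=0
  step 2: row=0, L[0]='W', prepend. Next row=LF[0]=3
  step 3: row=3, L[3]='M', prepend. Next row=LF[3]=2
  step 4: row=2, L[2]='3', prepend. Next row=LF[2]=1
  step 5: row=1, L[1]='e', prepend. Next row=LF[1]=7
  step 6: row=7, L[7]='l', prepend. Next row=LF[7]=8
  step 7: row=8, L[8]='d', prepend. Next row=LF[8]=6
  step 8: row=6, L[6]='n', prepend. Next row=LF[6]=9
  step 9: row=9, L[9]='a', prepend. Next row=LF[9]=4
  step 10: row=4, L[4]='c', prepend. Next row=LF[4]=5
Reversed output: candle3MW$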